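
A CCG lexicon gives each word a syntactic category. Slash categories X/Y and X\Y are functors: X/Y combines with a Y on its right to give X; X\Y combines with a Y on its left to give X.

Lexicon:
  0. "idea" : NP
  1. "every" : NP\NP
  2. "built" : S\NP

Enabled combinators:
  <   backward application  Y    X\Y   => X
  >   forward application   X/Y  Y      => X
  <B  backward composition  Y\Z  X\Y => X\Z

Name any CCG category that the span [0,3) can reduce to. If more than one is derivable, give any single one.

S

[0,3] S   <
  [0,1] "idea" : NP
  [1,3] S\NP   <B
    [1,2] "every" : NP\NP
    [2,3] "built" : S\NP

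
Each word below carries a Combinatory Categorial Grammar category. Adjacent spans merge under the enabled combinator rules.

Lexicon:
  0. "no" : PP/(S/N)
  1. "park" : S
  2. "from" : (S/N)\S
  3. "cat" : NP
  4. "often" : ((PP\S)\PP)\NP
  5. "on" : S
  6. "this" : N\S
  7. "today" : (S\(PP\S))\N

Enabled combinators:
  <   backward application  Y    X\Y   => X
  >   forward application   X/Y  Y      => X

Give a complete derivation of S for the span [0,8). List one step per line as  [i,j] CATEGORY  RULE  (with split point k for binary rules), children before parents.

[0,1] PP/(S/N)  lex  "no"
[1,2] S  lex  "park"
[2,3] (S/N)\S  lex  "from"
[1,3] S/N  <  k=2
[0,3] PP  >  k=1
[3,4] NP  lex  "cat"
[4,5] ((PP\S)\PP)\NP  lex  "often"
[3,5] (PP\S)\PP  <  k=4
[0,5] PP\S  <  k=3
[5,6] S  lex  "on"
[6,7] N\S  lex  "this"
[5,7] N  <  k=6
[7,8] (S\(PP\S))\N  lex  "today"
[5,8] S\(PP\S)  <  k=7
[0,8] S  <  k=5

[0,8] S   <
  [0,5] PP\S   <
    [0,3] PP   >
      [0,1] "no" : PP/(S/N)
      [1,3] S/N   <
        [1,2] "park" : S
        [2,3] "from" : (S/N)\S
    [3,5] (PP\S)\PP   <
      [3,4] "cat" : NP
      [4,5] "often" : ((PP\S)\PP)\NP
  [5,8] S\(PP\S)   <
    [5,7] N   <
      [5,6] "on" : S
      [6,7] "this" : N\S
    [7,8] "today" : (S\(PP\S))\N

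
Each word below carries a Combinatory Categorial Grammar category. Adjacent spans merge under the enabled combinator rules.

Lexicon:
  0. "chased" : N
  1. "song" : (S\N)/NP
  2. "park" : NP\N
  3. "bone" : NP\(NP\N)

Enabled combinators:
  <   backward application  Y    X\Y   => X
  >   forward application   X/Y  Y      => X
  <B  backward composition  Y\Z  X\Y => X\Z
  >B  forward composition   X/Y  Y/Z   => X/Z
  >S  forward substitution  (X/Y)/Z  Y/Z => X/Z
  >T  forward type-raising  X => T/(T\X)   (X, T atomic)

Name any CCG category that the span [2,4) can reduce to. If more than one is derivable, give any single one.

[0,4] S   >
  [0,1] S/(S\N)   >T
    [0,1] "chased" : N
  [1,4] S\N   >
    [1,2] "song" : (S\N)/NP
    [2,4] NP   <
      [2,3] "park" : NP\N
      [3,4] "bone" : NP\(NP\N)

NP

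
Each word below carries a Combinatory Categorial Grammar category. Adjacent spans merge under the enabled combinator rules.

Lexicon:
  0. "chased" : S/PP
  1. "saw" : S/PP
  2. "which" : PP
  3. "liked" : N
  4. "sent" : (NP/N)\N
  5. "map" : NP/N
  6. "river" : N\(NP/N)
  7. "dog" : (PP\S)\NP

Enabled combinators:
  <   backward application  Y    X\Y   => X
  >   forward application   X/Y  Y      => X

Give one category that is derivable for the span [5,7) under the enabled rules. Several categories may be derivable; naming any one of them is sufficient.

[0,8] S   >
  [0,1] "chased" : S/PP
  [1,8] PP   <
    [1,3] S   >
      [1,2] "saw" : S/PP
      [2,3] "which" : PP
    [3,8] PP\S   <
      [3,7] NP   >
        [3,5] NP/N   <
          [3,4] "liked" : N
          [4,5] "sent" : (NP/N)\N
        [5,7] N   <
          [5,6] "map" : NP/N
          [6,7] "river" : N\(NP/N)
      [7,8] "dog" : (PP\S)\NP

N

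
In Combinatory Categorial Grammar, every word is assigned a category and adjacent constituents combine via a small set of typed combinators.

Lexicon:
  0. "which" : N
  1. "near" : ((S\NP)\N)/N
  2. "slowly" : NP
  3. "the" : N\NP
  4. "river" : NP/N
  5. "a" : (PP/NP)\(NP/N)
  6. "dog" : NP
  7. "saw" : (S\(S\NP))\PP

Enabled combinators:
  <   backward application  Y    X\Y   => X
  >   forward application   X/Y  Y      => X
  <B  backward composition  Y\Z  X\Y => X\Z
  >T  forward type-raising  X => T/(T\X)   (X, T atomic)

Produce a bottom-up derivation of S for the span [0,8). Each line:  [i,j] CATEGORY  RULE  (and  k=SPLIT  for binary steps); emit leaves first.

[0,8] S   <
  [0,4] S\NP   <
    [0,1] "which" : N
    [1,4] (S\NP)\N   >
      [1,2] "near" : ((S\NP)\N)/N
      [2,4] N   <
        [2,3] "slowly" : NP
        [3,4] "the" : N\NP
  [4,8] S\(S\NP)   <
    [4,7] PP   >
      [4,6] PP/NP   <
        [4,5] "river" : NP/N
        [5,6] "a" : (PP/NP)\(NP/N)
      [6,7] "dog" : NP
    [7,8] "saw" : (S\(S\NP))\PP

[0,1] N  lex  "which"
[1,2] ((S\NP)\N)/N  lex  "near"
[2,3] NP  lex  "slowly"
[3,4] N\NP  lex  "the"
[2,4] N  <  k=3
[1,4] (S\NP)\N  >  k=2
[0,4] S\NP  <  k=1
[4,5] NP/N  lex  "river"
[5,6] (PP/NP)\(NP/N)  lex  "a"
[4,6] PP/NP  <  k=5
[6,7] NP  lex  "dog"
[4,7] PP  >  k=6
[7,8] (S\(S\NP))\PP  lex  "saw"
[4,8] S\(S\NP)  <  k=7
[0,8] S  <  k=4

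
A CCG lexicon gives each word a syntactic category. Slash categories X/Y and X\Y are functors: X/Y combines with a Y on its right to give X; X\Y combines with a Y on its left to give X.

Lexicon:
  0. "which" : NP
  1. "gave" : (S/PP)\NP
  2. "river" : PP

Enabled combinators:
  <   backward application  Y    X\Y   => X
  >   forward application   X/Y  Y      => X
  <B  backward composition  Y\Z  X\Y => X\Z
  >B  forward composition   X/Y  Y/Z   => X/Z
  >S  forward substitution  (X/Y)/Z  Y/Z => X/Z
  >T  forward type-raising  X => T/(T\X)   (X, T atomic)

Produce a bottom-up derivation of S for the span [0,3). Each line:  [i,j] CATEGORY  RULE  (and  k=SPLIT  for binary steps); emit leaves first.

[0,1] NP  lex  "which"
[1,2] (S/PP)\NP  lex  "gave"
[0,2] S/PP  <  k=1
[2,3] PP  lex  "river"
[0,3] S  >  k=2

[0,3] S   >
  [0,2] S/PP   <
    [0,1] "which" : NP
    [1,2] "gave" : (S/PP)\NP
  [2,3] "river" : PP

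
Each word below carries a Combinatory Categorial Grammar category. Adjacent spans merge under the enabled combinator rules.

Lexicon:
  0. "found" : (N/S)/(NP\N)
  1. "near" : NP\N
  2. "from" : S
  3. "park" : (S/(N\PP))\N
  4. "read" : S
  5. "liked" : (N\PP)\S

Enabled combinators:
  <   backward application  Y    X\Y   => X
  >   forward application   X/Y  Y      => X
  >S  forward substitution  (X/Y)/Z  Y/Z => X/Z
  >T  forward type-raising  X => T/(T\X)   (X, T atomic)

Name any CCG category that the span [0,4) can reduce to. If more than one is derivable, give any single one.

S/(N\PP)

[0,6] S   >
  [0,4] S/(N\PP)   <
    [0,3] N   >
      [0,2] N/S   >
        [0,1] "found" : (N/S)/(NP\N)
        [1,2] "near" : NP\N
      [2,3] "from" : S
    [3,4] "park" : (S/(N\PP))\N
  [4,6] N\PP   <
    [4,5] "read" : S
    [5,6] "liked" : (N\PP)\S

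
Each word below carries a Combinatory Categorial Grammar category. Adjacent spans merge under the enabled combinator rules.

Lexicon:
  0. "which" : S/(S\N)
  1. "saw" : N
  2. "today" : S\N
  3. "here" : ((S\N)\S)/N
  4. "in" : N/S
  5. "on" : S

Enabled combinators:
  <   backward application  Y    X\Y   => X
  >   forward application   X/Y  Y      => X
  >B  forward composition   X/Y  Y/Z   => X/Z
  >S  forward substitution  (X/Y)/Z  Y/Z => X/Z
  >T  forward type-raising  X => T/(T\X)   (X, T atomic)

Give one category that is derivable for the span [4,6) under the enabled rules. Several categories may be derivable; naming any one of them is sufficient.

[0,6] S   >
  [0,1] "which" : S/(S\N)
  [1,6] S\N   <
    [1,3] S   <
      [1,2] "saw" : N
      [2,3] "today" : S\N
    [3,6] (S\N)\S   >
      [3,4] "here" : ((S\N)\S)/N
      [4,6] N   >
        [4,5] "in" : N/S
        [5,6] "on" : S

N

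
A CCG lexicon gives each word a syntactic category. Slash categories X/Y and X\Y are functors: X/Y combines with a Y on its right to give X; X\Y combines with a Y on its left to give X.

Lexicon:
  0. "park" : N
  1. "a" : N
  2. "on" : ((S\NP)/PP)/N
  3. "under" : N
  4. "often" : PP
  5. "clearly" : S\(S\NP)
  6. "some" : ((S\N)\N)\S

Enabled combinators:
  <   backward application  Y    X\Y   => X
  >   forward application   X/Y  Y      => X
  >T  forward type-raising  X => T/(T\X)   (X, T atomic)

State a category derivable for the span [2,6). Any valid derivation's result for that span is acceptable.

[0,7] S   <
  [0,1] "park" : N
  [1,7] S\N   <
    [1,2] "a" : N
    [2,7] (S\N)\N   <
      [2,6] S   <
        [2,5] S\NP   >
          [2,4] (S\NP)/PP   >
            [2,3] "on" : ((S\NP)/PP)/N
            [3,4] "under" : N
          [4,5] "often" : PP
        [5,6] "clearly" : S\(S\NP)
      [6,7] "some" : ((S\N)\N)\S

S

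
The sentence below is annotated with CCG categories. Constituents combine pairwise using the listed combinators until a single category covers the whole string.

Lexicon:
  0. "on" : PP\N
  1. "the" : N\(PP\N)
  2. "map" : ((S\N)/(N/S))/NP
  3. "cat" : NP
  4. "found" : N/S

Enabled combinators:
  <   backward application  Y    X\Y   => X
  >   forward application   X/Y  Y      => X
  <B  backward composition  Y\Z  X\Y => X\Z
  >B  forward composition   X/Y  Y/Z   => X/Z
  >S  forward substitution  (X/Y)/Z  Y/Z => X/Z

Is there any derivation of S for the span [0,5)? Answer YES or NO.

YES

[0,5] S   <
  [0,2] N   <
    [0,1] "on" : PP\N
    [1,2] "the" : N\(PP\N)
  [2,5] S\N   >
    [2,4] (S\N)/(N/S)   >
      [2,3] "map" : ((S\N)/(N/S))/NP
      [3,4] "cat" : NP
    [4,5] "found" : N/S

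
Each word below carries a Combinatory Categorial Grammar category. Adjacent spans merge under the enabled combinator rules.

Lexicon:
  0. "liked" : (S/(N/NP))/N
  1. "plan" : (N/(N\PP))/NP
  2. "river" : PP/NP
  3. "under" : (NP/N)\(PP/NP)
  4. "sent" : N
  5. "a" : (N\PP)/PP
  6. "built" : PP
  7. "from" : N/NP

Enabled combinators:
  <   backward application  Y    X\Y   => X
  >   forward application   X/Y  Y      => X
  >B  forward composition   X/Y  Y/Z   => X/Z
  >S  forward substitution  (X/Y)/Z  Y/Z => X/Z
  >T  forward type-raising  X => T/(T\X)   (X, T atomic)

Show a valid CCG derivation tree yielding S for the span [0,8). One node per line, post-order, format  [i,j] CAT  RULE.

[0,1] (S/(N/NP))/N  lex  "liked"
[1,2] (N/(N\PP))/NP  lex  "plan"
[2,3] PP/NP  lex  "river"
[3,4] (NP/N)\(PP/NP)  lex  "under"
[2,4] NP/N  <  k=3
[4,5] N  lex  "sent"
[2,5] NP  >  k=4
[1,5] N/(N\PP)  >  k=2
[5,6] (N\PP)/PP  lex  "a"
[6,7] PP  lex  "built"
[5,7] N\PP  >  k=6
[1,7] N  >  k=5
[0,7] S/(N/NP)  >  k=1
[7,8] N/NP  lex  "from"
[0,8] S  >  k=7

[0,8] S   >
  [0,7] S/(N/NP)   >
    [0,1] "liked" : (S/(N/NP))/N
    [1,7] N   >
      [1,5] N/(N\PP)   >
        [1,2] "plan" : (N/(N\PP))/NP
        [2,5] NP   >
          [2,4] NP/N   <
            [2,3] "river" : PP/NP
            [3,4] "under" : (NP/N)\(PP/NP)
          [4,5] "sent" : N
      [5,7] N\PP   >
        [5,6] "a" : (N\PP)/PP
        [6,7] "built" : PP
  [7,8] "from" : N/NP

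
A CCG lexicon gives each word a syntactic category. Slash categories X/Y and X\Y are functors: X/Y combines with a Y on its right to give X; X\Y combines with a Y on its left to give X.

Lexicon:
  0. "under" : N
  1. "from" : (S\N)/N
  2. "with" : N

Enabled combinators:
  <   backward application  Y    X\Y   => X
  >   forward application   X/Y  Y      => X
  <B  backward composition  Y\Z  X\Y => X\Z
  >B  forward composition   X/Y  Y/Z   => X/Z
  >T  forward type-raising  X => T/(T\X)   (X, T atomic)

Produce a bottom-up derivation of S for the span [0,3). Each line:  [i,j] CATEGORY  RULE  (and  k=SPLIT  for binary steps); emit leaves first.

[0,1] N  lex  "under"
[0,1] S/(S\N)  >T
[1,2] (S\N)/N  lex  "from"
[2,3] N  lex  "with"
[1,3] S\N  >  k=2
[0,3] S  >  k=1

[0,3] S   >
  [0,1] S/(S\N)   >T
    [0,1] "under" : N
  [1,3] S\N   >
    [1,2] "from" : (S\N)/N
    [2,3] "with" : N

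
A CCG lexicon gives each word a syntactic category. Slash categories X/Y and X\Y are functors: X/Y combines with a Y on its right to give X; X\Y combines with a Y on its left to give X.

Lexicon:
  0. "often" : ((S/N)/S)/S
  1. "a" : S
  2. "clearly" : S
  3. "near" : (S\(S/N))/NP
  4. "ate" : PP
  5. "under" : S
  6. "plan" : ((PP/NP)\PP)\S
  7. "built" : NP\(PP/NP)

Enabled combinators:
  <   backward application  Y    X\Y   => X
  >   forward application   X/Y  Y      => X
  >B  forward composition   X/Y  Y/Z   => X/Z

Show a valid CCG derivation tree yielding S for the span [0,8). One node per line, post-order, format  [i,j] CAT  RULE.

[0,1] ((S/N)/S)/S  lex  "often"
[1,2] S  lex  "a"
[0,2] (S/N)/S  >  k=1
[2,3] S  lex  "clearly"
[0,3] S/N  >  k=2
[3,4] (S\(S/N))/NP  lex  "near"
[4,5] PP  lex  "ate"
[5,6] S  lex  "under"
[6,7] ((PP/NP)\PP)\S  lex  "plan"
[5,7] (PP/NP)\PP  <  k=6
[4,7] PP/NP  <  k=5
[7,8] NP\(PP/NP)  lex  "built"
[4,8] NP  <  k=7
[3,8] S\(S/N)  >  k=4
[0,8] S  <  k=3

[0,8] S   <
  [0,3] S/N   >
    [0,2] (S/N)/S   >
      [0,1] "often" : ((S/N)/S)/S
      [1,2] "a" : S
    [2,3] "clearly" : S
  [3,8] S\(S/N)   >
    [3,4] "near" : (S\(S/N))/NP
    [4,8] NP   <
      [4,7] PP/NP   <
        [4,5] "ate" : PP
        [5,7] (PP/NP)\PP   <
          [5,6] "under" : S
          [6,7] "plan" : ((PP/NP)\PP)\S
      [7,8] "built" : NP\(PP/NP)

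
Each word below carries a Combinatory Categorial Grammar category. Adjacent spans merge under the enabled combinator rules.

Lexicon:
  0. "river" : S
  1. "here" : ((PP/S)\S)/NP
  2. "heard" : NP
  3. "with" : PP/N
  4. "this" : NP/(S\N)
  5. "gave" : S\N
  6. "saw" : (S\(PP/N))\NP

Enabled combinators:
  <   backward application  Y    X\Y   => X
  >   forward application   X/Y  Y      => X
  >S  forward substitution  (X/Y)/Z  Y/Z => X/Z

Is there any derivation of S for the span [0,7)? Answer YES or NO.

S ((PP/S)\S)/NP NP PP/N NP/(S\N) S\N (S\(PP/N))\NP
CKY chart[0,7] = {PP}; S ∉ chart

NO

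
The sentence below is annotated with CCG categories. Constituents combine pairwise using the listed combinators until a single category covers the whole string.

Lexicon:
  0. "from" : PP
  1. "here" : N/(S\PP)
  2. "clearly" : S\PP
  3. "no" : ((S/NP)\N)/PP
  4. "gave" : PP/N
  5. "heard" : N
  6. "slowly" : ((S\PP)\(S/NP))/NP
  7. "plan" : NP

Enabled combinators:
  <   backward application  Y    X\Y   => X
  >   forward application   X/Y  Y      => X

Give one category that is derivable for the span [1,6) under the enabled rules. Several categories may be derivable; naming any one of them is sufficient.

[0,8] S   <
  [0,1] "from" : PP
  [1,8] S\PP   <
    [1,6] S/NP   <
      [1,3] N   >
        [1,2] "here" : N/(S\PP)
        [2,3] "clearly" : S\PP
      [3,6] (S/NP)\N   >
        [3,4] "no" : ((S/NP)\N)/PP
        [4,6] PP   >
          [4,5] "gave" : PP/N
          [5,6] "heard" : N
    [6,8] (S\PP)\(S/NP)   >
      [6,7] "slowly" : ((S\PP)\(S/NP))/NP
      [7,8] "plan" : NP

S/NP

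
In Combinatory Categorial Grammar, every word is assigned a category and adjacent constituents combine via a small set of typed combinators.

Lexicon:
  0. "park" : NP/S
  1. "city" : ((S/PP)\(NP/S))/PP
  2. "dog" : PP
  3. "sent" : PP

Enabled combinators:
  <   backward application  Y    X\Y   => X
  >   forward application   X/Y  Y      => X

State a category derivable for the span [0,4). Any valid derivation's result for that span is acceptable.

S

[0,4] S   >
  [0,3] S/PP   <
    [0,1] "park" : NP/S
    [1,3] (S/PP)\(NP/S)   >
      [1,2] "city" : ((S/PP)\(NP/S))/PP
      [2,3] "dog" : PP
  [3,4] "sent" : PP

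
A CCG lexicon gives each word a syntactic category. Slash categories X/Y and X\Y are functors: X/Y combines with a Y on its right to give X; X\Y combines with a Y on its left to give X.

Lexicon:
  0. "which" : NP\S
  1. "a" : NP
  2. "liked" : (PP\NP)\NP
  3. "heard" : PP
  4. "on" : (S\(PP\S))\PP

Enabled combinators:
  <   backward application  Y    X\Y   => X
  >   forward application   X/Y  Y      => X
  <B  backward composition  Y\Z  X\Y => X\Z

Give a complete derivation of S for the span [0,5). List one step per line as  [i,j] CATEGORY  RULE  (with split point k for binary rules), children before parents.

[0,1] NP\S  lex  "which"
[1,2] NP  lex  "a"
[2,3] (PP\NP)\NP  lex  "liked"
[1,3] PP\NP  <  k=2
[0,3] PP\S  <B  k=1
[3,4] PP  lex  "heard"
[4,5] (S\(PP\S))\PP  lex  "on"
[3,5] S\(PP\S)  <  k=4
[0,5] S  <  k=3

[0,5] S   <
  [0,3] PP\S   <B
    [0,1] "which" : NP\S
    [1,3] PP\NP   <
      [1,2] "a" : NP
      [2,3] "liked" : (PP\NP)\NP
  [3,5] S\(PP\S)   <
    [3,4] "heard" : PP
    [4,5] "on" : (S\(PP\S))\PP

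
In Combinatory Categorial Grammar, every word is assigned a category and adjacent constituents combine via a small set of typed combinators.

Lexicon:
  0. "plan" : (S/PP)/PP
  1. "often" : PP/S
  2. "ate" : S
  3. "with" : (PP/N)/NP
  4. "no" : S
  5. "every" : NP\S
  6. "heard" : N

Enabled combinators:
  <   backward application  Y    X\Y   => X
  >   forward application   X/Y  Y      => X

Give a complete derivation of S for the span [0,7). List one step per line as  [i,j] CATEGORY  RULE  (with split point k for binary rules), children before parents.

[0,7] S   >
  [0,3] S/PP   >
    [0,1] "plan" : (S/PP)/PP
    [1,3] PP   >
      [1,2] "often" : PP/S
      [2,3] "ate" : S
  [3,7] PP   >
    [3,6] PP/N   >
      [3,4] "with" : (PP/N)/NP
      [4,6] NP   <
        [4,5] "no" : S
        [5,6] "every" : NP\S
    [6,7] "heard" : N

[0,1] (S/PP)/PP  lex  "plan"
[1,2] PP/S  lex  "often"
[2,3] S  lex  "ate"
[1,3] PP  >  k=2
[0,3] S/PP  >  k=1
[3,4] (PP/N)/NP  lex  "with"
[4,5] S  lex  "no"
[5,6] NP\S  lex  "every"
[4,6] NP  <  k=5
[3,6] PP/N  >  k=4
[6,7] N  lex  "heard"
[3,7] PP  >  k=6
[0,7] S  >  k=3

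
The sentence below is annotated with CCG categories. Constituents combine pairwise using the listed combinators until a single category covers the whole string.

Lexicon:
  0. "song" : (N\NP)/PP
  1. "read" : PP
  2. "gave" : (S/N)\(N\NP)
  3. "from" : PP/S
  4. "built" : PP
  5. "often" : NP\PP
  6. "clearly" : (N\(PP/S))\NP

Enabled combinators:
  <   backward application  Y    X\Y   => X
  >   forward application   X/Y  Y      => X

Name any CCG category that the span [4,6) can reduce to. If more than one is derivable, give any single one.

[0,7] S   >
  [0,3] S/N   <
    [0,2] N\NP   >
      [0,1] "song" : (N\NP)/PP
      [1,2] "read" : PP
    [2,3] "gave" : (S/N)\(N\NP)
  [3,7] N   <
    [3,4] "from" : PP/S
    [4,7] N\(PP/S)   <
      [4,6] NP   <
        [4,5] "built" : PP
        [5,6] "often" : NP\PP
      [6,7] "clearly" : (N\(PP/S))\NP

NP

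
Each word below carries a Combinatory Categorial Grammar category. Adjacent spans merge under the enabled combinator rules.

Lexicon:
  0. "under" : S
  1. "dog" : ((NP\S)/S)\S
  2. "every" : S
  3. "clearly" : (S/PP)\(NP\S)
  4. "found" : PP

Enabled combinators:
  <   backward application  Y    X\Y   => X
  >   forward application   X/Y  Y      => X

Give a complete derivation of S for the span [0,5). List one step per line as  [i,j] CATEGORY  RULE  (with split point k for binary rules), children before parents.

[0,5] S   >
  [0,4] S/PP   <
    [0,3] NP\S   >
      [0,2] (NP\S)/S   <
        [0,1] "under" : S
        [1,2] "dog" : ((NP\S)/S)\S
      [2,3] "every" : S
    [3,4] "clearly" : (S/PP)\(NP\S)
  [4,5] "found" : PP

[0,1] S  lex  "under"
[1,2] ((NP\S)/S)\S  lex  "dog"
[0,2] (NP\S)/S  <  k=1
[2,3] S  lex  "every"
[0,3] NP\S  >  k=2
[3,4] (S/PP)\(NP\S)  lex  "clearly"
[0,4] S/PP  <  k=3
[4,5] PP  lex  "found"
[0,5] S  >  k=4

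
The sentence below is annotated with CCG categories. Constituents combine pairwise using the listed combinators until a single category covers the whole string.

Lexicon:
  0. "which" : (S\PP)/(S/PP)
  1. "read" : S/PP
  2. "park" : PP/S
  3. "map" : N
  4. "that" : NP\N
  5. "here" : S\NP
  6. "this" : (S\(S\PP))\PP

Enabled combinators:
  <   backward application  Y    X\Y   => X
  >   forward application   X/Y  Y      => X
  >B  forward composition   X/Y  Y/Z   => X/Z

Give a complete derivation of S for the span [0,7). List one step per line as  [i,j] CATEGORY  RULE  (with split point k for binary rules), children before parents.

[0,1] (S\PP)/(S/PP)  lex  "which"
[1,2] S/PP  lex  "read"
[0,2] S\PP  >  k=1
[2,3] PP/S  lex  "park"
[3,4] N  lex  "map"
[4,5] NP\N  lex  "that"
[3,5] NP  <  k=4
[5,6] S\NP  lex  "here"
[3,6] S  <  k=5
[2,6] PP  >  k=3
[6,7] (S\(S\PP))\PP  lex  "this"
[2,7] S\(S\PP)  <  k=6
[0,7] S  <  k=2

[0,7] S   <
  [0,2] S\PP   >
    [0,1] "which" : (S\PP)/(S/PP)
    [1,2] "read" : S/PP
  [2,7] S\(S\PP)   <
    [2,6] PP   >
      [2,3] "park" : PP/S
      [3,6] S   <
        [3,5] NP   <
          [3,4] "map" : N
          [4,5] "that" : NP\N
        [5,6] "here" : S\NP
    [6,7] "this" : (S\(S\PP))\PP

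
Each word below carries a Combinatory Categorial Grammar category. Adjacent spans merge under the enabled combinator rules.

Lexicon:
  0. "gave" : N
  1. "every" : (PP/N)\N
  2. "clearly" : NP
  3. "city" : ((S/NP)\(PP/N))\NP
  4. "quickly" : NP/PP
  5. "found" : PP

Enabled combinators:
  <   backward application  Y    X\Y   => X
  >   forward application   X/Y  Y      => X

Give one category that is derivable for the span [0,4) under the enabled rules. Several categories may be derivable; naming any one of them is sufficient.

[0,6] S   >
  [0,4] S/NP   <
    [0,2] PP/N   <
      [0,1] "gave" : N
      [1,2] "every" : (PP/N)\N
    [2,4] (S/NP)\(PP/N)   <
      [2,3] "clearly" : NP
      [3,4] "city" : ((S/NP)\(PP/N))\NP
  [4,6] NP   >
    [4,5] "quickly" : NP/PP
    [5,6] "found" : PP

S/NP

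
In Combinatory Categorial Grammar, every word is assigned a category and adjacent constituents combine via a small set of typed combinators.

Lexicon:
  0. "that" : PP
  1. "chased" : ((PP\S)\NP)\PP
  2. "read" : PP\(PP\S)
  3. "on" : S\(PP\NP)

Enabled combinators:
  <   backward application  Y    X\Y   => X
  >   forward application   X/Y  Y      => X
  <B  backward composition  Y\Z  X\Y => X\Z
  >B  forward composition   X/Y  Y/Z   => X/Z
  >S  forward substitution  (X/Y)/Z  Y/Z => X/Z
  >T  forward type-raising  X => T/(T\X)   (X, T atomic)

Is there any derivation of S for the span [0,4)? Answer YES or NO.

YES

[0,4] S   <
  [0,3] PP\NP   <B
    [0,2] (PP\S)\NP   <
      [0,1] "that" : PP
      [1,2] "chased" : ((PP\S)\NP)\PP
    [2,3] "read" : PP\(PP\S)
  [3,4] "on" : S\(PP\NP)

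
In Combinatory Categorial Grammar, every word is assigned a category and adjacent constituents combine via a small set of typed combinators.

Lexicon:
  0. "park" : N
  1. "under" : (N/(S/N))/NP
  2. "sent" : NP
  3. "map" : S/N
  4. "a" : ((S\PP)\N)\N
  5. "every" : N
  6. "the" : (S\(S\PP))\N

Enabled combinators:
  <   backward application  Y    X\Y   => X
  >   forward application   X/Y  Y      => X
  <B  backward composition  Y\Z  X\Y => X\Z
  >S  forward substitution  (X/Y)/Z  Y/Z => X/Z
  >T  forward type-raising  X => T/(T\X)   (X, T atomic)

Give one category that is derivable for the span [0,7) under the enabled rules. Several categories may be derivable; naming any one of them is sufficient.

S

[0,7] S   <
  [0,5] S\PP   <
    [0,1] "park" : N
    [1,5] (S\PP)\N   <
      [1,4] N   >
        [1,3] N/(S/N)   >
          [1,2] "under" : (N/(S/N))/NP
          [2,3] "sent" : NP
        [3,4] "map" : S/N
      [4,5] "a" : ((S\PP)\N)\N
  [5,7] S\(S\PP)   <
    [5,6] "every" : N
    [6,7] "the" : (S\(S\PP))\N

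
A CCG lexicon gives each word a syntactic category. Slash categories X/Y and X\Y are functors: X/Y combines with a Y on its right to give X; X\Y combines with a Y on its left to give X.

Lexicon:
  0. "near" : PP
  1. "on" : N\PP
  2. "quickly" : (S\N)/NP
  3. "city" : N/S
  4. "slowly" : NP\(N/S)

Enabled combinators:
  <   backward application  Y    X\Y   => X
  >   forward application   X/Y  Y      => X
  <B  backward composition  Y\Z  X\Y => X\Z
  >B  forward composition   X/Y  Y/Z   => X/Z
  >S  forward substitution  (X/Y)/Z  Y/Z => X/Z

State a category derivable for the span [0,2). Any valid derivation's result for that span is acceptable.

[0,5] S   <
  [0,2] N   <
    [0,1] "near" : PP
    [1,2] "on" : N\PP
  [2,5] S\N   >
    [2,3] "quickly" : (S\N)/NP
    [3,5] NP   <
      [3,4] "city" : N/S
      [4,5] "slowly" : NP\(N/S)

N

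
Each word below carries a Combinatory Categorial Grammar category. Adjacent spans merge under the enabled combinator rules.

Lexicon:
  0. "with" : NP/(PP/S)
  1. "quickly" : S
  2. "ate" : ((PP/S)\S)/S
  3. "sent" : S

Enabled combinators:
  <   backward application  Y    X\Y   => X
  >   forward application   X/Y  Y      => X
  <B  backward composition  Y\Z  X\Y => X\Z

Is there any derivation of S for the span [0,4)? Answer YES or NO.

NP/(PP/S) S ((PP/S)\S)/S S
CKY chart[0,4] = {NP}; S ∉ chart

NO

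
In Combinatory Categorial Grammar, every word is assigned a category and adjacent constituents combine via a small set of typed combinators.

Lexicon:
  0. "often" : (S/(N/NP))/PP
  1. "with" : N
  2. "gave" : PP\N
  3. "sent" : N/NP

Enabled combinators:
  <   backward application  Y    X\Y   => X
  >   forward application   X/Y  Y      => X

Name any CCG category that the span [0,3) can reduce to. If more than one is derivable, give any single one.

S/(N/NP)

[0,4] S   >
  [0,3] S/(N/NP)   >
    [0,1] "often" : (S/(N/NP))/PP
    [1,3] PP   <
      [1,2] "with" : N
      [2,3] "gave" : PP\N
  [3,4] "sent" : N/NP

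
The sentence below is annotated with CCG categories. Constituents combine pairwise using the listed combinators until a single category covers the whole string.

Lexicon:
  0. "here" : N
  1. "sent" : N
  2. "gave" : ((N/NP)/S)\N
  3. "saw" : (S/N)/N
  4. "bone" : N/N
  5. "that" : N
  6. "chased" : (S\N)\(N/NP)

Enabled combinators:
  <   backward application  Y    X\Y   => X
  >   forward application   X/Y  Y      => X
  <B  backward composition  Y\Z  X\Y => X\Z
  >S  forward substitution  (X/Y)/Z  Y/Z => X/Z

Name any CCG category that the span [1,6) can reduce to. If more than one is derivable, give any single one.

N/NP

[0,7] S   <
  [0,1] "here" : N
  [1,7] S\N   <
    [1,6] N/NP   >
      [1,3] (N/NP)/S   <
        [1,2] "sent" : N
        [2,3] "gave" : ((N/NP)/S)\N
      [3,6] S   >
        [3,5] S/N   >S
          [3,4] "saw" : (S/N)/N
          [4,5] "bone" : N/N
        [5,6] "that" : N
    [6,7] "chased" : (S\N)\(N/NP)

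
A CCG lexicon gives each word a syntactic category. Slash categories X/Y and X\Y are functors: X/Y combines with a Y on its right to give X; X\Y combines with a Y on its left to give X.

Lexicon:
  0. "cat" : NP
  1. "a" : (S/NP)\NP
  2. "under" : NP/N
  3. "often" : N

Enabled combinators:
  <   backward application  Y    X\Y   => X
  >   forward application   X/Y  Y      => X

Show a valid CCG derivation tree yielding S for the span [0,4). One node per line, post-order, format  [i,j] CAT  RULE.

[0,4] S   >
  [0,2] S/NP   <
    [0,1] "cat" : NP
    [1,2] "a" : (S/NP)\NP
  [2,4] NP   >
    [2,3] "under" : NP/N
    [3,4] "often" : N

[0,1] NP  lex  "cat"
[1,2] (S/NP)\NP  lex  "a"
[0,2] S/NP  <  k=1
[2,3] NP/N  lex  "under"
[3,4] N  lex  "often"
[2,4] NP  >  k=3
[0,4] S  >  k=2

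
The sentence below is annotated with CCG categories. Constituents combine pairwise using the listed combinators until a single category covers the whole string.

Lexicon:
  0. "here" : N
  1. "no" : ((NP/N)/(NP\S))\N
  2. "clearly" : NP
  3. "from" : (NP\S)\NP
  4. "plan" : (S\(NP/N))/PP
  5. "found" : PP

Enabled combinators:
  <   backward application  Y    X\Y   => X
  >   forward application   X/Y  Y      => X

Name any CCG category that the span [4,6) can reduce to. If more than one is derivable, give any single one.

[0,6] S   <
  [0,4] NP/N   >
    [0,2] (NP/N)/(NP\S)   <
      [0,1] "here" : N
      [1,2] "no" : ((NP/N)/(NP\S))\N
    [2,4] NP\S   <
      [2,3] "clearly" : NP
      [3,4] "from" : (NP\S)\NP
  [4,6] S\(NP/N)   >
    [4,5] "plan" : (S\(NP/N))/PP
    [5,6] "found" : PP

S\(NP/N)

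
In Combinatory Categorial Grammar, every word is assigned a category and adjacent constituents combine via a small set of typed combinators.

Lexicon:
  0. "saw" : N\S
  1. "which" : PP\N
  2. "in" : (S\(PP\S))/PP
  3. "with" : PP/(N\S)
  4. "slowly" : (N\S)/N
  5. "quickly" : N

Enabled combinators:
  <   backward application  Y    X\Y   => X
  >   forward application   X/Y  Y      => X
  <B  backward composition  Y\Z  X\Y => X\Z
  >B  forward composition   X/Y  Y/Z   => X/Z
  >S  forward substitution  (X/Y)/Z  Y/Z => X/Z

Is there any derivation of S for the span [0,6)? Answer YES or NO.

YES

[0,6] S   <
  [0,2] PP\S   <B
    [0,1] "saw" : N\S
    [1,2] "which" : PP\N
  [2,6] S\(PP\S)   >
    [2,3] "in" : (S\(PP\S))/PP
    [3,6] PP   >
      [3,4] "with" : PP/(N\S)
      [4,6] N\S   >
        [4,5] "slowly" : (N\S)/N
        [5,6] "quickly" : N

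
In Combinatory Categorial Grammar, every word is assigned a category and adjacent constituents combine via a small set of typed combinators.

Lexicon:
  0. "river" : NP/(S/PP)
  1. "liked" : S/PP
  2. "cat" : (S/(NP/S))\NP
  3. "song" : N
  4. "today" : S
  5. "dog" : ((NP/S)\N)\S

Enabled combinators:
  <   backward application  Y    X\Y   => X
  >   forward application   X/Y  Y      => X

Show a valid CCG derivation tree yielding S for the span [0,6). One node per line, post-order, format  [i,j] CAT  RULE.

[0,6] S   >
  [0,3] S/(NP/S)   <
    [0,2] NP   >
      [0,1] "river" : NP/(S/PP)
      [1,2] "liked" : S/PP
    [2,3] "cat" : (S/(NP/S))\NP
  [3,6] NP/S   <
    [3,4] "song" : N
    [4,6] (NP/S)\N   <
      [4,5] "today" : S
      [5,6] "dog" : ((NP/S)\N)\S

[0,1] NP/(S/PP)  lex  "river"
[1,2] S/PP  lex  "liked"
[0,2] NP  >  k=1
[2,3] (S/(NP/S))\NP  lex  "cat"
[0,3] S/(NP/S)  <  k=2
[3,4] N  lex  "song"
[4,5] S  lex  "today"
[5,6] ((NP/S)\N)\S  lex  "dog"
[4,6] (NP/S)\N  <  k=5
[3,6] NP/S  <  k=4
[0,6] S  >  k=3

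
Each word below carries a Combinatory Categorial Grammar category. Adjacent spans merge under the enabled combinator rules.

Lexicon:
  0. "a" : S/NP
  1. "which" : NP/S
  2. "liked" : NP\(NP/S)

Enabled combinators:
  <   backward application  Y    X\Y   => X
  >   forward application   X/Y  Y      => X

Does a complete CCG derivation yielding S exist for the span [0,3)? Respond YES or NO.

[0,3] S   >
  [0,1] "a" : S/NP
  [1,3] NP   <
    [1,2] "which" : NP/S
    [2,3] "liked" : NP\(NP/S)

YES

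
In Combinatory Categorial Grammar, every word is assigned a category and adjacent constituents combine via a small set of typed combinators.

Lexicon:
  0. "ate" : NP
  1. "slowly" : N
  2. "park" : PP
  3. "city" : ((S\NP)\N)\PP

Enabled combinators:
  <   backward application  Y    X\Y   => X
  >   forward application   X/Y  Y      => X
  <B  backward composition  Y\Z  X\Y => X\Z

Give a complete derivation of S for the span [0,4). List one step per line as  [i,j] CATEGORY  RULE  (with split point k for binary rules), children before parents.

[0,4] S   <
  [0,1] "ate" : NP
  [1,4] S\NP   <
    [1,2] "slowly" : N
    [2,4] (S\NP)\N   <
      [2,3] "park" : PP
      [3,4] "city" : ((S\NP)\N)\PP

[0,1] NP  lex  "ate"
[1,2] N  lex  "slowly"
[2,3] PP  lex  "park"
[3,4] ((S\NP)\N)\PP  lex  "city"
[2,4] (S\NP)\N  <  k=3
[1,4] S\NP  <  k=2
[0,4] S  <  k=1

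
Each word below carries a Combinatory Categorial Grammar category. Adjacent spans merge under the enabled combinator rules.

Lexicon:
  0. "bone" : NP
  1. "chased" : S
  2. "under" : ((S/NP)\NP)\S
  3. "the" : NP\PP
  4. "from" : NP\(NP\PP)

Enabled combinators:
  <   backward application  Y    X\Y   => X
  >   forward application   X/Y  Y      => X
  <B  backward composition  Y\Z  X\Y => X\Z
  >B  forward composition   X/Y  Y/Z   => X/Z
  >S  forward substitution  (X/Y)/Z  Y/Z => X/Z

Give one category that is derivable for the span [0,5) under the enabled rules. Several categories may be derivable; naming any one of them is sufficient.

S

[0,5] S   >
  [0,3] S/NP   <
    [0,1] "bone" : NP
    [1,3] (S/NP)\NP   <
      [1,2] "chased" : S
      [2,3] "under" : ((S/NP)\NP)\S
  [3,5] NP   <
    [3,4] "the" : NP\PP
    [4,5] "from" : NP\(NP\PP)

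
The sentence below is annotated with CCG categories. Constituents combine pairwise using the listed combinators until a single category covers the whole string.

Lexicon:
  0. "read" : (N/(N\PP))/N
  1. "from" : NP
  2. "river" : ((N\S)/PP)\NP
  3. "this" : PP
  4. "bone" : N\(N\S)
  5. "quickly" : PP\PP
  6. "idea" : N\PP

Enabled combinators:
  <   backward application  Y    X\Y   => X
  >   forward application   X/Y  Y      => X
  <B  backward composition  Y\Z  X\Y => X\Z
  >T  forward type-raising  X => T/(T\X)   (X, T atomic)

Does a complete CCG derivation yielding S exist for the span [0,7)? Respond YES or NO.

(N/(N\PP))/N NP ((N\S)/PP)\NP PP N\(N\S) PP\PP N\PP
CKY chart[0,7] = {N, N/(N\N), NP/(NP\N), PP/(PP\N), S/(S\N)}; S ∉ chart

NO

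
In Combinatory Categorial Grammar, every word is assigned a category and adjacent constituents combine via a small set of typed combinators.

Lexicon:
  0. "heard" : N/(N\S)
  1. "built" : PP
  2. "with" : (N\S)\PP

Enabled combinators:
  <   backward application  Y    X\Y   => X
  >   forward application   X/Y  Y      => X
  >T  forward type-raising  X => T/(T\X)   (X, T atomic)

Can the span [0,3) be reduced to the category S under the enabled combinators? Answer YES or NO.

NO

N/(N\S) PP (N\S)\PP
CKY chart[0,3] = {N, N/(N\N), NP/(NP\N), PP/(PP\N), S/(S\N)}; S ∉ chart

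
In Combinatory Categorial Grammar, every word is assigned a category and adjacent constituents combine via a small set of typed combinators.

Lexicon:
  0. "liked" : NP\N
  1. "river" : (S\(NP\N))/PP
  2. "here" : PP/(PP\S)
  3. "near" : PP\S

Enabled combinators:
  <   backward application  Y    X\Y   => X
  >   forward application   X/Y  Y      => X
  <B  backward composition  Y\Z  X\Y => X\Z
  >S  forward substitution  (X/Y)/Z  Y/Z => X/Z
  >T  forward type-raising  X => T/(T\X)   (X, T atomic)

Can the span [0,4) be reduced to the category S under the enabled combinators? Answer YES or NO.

YES

[0,4] S   <
  [0,1] "liked" : NP\N
  [1,4] S\(NP\N)   >
    [1,2] "river" : (S\(NP\N))/PP
    [2,4] PP   >
      [2,3] "here" : PP/(PP\S)
      [3,4] "near" : PP\S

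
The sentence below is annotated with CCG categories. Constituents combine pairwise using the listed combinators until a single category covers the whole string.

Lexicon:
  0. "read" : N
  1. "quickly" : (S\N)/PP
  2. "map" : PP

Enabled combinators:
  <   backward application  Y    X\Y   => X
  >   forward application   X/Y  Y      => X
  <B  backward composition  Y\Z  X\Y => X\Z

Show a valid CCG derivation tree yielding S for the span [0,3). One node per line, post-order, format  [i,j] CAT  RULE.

[0,3] S   <
  [0,1] "read" : N
  [1,3] S\N   >
    [1,2] "quickly" : (S\N)/PP
    [2,3] "map" : PP

[0,1] N  lex  "read"
[1,2] (S\N)/PP  lex  "quickly"
[2,3] PP  lex  "map"
[1,3] S\N  >  k=2
[0,3] S  <  k=1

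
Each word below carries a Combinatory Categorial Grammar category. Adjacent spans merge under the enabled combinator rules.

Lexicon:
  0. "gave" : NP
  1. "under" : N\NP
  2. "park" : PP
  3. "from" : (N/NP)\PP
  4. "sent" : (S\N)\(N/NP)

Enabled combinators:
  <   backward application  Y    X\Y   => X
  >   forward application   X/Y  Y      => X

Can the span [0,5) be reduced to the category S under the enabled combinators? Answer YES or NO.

YES

[0,5] S   <
  [0,2] N   <
    [0,1] "gave" : NP
    [1,2] "under" : N\NP
  [2,5] S\N   <
    [2,4] N/NP   <
      [2,3] "park" : PP
      [3,4] "from" : (N/NP)\PP
    [4,5] "sent" : (S\N)\(N/NP)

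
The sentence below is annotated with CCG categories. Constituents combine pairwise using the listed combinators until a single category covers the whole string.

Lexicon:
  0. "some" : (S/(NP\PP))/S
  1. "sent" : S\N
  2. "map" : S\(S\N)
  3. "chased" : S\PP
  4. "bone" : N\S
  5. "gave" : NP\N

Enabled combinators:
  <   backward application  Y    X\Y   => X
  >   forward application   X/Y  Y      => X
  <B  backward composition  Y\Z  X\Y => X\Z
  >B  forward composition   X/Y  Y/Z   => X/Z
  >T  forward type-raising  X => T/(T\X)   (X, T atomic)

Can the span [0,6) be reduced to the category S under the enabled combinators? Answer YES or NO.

YES

[0,6] S   >
  [0,3] S/(NP\PP)   >
    [0,1] "some" : (S/(NP\PP))/S
    [1,3] S   <
      [1,2] "sent" : S\N
      [2,3] "map" : S\(S\N)
  [3,6] NP\PP   <B
    [3,5] N\PP   <B
      [3,4] "chased" : S\PP
      [4,5] "bone" : N\S
    [5,6] "gave" : NP\N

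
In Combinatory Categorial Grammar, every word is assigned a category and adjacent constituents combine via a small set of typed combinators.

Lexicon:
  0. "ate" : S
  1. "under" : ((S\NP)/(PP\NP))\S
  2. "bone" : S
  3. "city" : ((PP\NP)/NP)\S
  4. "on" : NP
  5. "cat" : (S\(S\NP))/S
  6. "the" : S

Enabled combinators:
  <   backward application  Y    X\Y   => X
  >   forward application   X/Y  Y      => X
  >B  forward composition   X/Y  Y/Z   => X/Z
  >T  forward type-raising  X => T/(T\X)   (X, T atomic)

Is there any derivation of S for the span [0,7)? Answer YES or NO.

YES

[0,7] S   <
  [0,5] S\NP   >
    [0,2] (S\NP)/(PP\NP)   <
      [0,1] "ate" : S
      [1,2] "under" : ((S\NP)/(PP\NP))\S
    [2,5] PP\NP   >
      [2,4] (PP\NP)/NP   <
        [2,3] "bone" : S
        [3,4] "city" : ((PP\NP)/NP)\S
      [4,5] "on" : NP
  [5,7] S\(S\NP)   >
    [5,6] "cat" : (S\(S\NP))/S
    [6,7] "the" : S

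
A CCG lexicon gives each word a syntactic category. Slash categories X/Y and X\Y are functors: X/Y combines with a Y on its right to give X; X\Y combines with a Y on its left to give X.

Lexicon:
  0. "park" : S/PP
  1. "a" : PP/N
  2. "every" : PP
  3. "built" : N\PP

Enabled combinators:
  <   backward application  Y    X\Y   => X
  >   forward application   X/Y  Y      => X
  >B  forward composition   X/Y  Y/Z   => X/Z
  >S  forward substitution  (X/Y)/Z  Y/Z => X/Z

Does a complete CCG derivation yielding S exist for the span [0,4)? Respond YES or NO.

[0,4] S   >
  [0,2] S/N   >B
    [0,1] "park" : S/PP
    [1,2] "a" : PP/N
  [2,4] N   <
    [2,3] "every" : PP
    [3,4] "built" : N\PP

YES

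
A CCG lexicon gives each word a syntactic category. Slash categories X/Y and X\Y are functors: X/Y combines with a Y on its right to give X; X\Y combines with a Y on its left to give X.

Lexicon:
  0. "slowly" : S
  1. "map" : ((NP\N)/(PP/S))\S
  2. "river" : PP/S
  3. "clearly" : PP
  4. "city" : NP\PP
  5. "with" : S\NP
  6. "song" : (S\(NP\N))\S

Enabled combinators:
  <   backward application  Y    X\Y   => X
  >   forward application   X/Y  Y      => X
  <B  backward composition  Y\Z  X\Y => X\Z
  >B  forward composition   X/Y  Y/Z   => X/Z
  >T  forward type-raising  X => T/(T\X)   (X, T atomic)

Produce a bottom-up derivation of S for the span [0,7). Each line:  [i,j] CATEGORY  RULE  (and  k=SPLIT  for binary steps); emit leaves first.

[0,1] S  lex  "slowly"
[1,2] ((NP\N)/(PP/S))\S  lex  "map"
[0,2] (NP\N)/(PP/S)  <  k=1
[2,3] PP/S  lex  "river"
[0,3] NP\N  >  k=2
[3,4] PP  lex  "clearly"
[4,5] NP\PP  lex  "city"
[5,6] S\NP  lex  "with"
[4,6] S\PP  <B  k=5
[3,6] S  <  k=4
[6,7] (S\(NP\N))\S  lex  "song"
[3,7] S\(NP\N)  <  k=6
[0,7] S  <  k=3

[0,7] S   <
  [0,3] NP\N   >
    [0,2] (NP\N)/(PP/S)   <
      [0,1] "slowly" : S
      [1,2] "map" : ((NP\N)/(PP/S))\S
    [2,3] "river" : PP/S
  [3,7] S\(NP\N)   <
    [3,6] S   <
      [3,4] "clearly" : PP
      [4,6] S\PP   <B
        [4,5] "city" : NP\PP
        [5,6] "with" : S\NP
    [6,7] "song" : (S\(NP\N))\S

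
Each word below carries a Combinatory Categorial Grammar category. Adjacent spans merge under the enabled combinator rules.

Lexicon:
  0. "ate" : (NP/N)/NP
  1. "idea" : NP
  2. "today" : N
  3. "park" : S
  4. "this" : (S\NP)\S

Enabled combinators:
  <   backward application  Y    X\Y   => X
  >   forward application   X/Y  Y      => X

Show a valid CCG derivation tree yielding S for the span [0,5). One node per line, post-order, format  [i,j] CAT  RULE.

[0,5] S   <
  [0,3] NP   >
    [0,2] NP/N   >
      [0,1] "ate" : (NP/N)/NP
      [1,2] "idea" : NP
    [2,3] "today" : N
  [3,5] S\NP   <
    [3,4] "park" : S
    [4,5] "this" : (S\NP)\S

[0,1] (NP/N)/NP  lex  "ate"
[1,2] NP  lex  "idea"
[0,2] NP/N  >  k=1
[2,3] N  lex  "today"
[0,3] NP  >  k=2
[3,4] S  lex  "park"
[4,5] (S\NP)\S  lex  "this"
[3,5] S\NP  <  k=4
[0,5] S  <  k=3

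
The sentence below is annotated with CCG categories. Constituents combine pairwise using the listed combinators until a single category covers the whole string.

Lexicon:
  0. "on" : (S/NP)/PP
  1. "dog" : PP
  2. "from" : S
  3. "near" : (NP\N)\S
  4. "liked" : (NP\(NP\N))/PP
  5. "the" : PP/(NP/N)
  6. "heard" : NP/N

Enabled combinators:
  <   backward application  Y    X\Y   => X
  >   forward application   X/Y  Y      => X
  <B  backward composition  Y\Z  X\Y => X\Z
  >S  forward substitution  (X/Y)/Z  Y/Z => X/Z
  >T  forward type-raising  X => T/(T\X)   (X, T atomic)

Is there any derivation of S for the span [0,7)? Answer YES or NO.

YES

[0,7] S   >
  [0,2] S/NP   >
    [0,1] "on" : (S/NP)/PP
    [1,2] "dog" : PP
  [2,7] NP   <
    [2,4] NP\N   <
      [2,3] "from" : S
      [3,4] "near" : (NP\N)\S
    [4,7] NP\(NP\N)   >
      [4,5] "liked" : (NP\(NP\N))/PP
      [5,7] PP   >
        [5,6] "the" : PP/(NP/N)
        [6,7] "heard" : NP/N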